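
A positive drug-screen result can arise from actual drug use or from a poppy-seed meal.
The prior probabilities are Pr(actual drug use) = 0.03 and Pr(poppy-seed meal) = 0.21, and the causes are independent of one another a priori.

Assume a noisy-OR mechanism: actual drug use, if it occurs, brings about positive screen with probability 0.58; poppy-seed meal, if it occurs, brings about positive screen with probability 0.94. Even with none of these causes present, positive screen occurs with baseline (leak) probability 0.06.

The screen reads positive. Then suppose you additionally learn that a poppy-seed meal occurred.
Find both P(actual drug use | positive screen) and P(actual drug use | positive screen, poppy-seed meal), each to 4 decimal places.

Under noisy-OR, P(positive screen | causes) = 1 − (1−0.06)·∏(1−qᵢ) over the active causes.
Sum P(positive screen|·) weighted by the priors over the 4 (actual drug use, poppy-seed meal) configurations:
  P(positive screen) = 0.06×0.97×0.79 + 0.9436×0.97×0.21 + 0.6052×0.03×0.79 + 0.976312×0.03×0.21
        = 0.045978 + 0.192211 + 0.014343 + 0.006151 = 0.258683
The terms with actual drug use present sum to 0.020494, so
  P(actual drug use | positive screen) = 0.020494 / 0.258683 ≈ 0.0792

Now also conditioning on poppy-seed meal=true:
P(positive screen | poppy-seed meal) = 0.9436×0.97 + 0.976312×0.03 = 0.915292 + 0.029289 = 0.944581
Of this, 0.029289 comes from 0.976312×0.03 (the actual drug use=true cases).
Hence the posterior is 0.029289/0.944581 ≈ 0.0310.
— poppy-seed meal explains away the evidence for actual drug use.

P(actual drug use | positive screen) ≈ 0.0792; P(actual drug use | positive screen, poppy-seed meal) ≈ 0.0310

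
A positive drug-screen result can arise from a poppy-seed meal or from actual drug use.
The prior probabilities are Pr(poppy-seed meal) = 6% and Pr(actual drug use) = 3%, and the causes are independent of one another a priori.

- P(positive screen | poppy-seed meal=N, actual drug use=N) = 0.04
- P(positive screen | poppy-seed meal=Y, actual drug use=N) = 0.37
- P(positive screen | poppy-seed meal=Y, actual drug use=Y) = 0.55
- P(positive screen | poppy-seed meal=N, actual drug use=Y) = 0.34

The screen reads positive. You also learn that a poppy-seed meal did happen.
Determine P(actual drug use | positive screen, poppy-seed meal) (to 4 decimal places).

P(actual drug use | positive screen, poppy-seed meal) ≈ 0.0440

P(positive screen | poppy-seed meal) = 0.37*0.97 + 0.55*0.03 = 0.358900 + 0.016500 = 0.375400
Of this, 0.016500 comes from 0.55*0.03 (the actual drug use=true cases).
P(actual drug use | positive screen, poppy-seed meal) = 0.016500 / 0.375400 ≈ 0.0440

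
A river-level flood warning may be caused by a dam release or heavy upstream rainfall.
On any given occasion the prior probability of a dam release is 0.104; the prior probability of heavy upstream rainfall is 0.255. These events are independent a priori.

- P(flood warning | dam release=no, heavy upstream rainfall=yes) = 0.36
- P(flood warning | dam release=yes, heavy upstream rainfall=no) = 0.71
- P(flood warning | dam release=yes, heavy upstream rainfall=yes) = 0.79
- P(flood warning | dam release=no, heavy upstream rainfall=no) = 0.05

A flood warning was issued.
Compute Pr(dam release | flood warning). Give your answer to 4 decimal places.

Weight on dam release=true, given the evidence: 0.055011 + 0.020951 = 0.075962
The normalizing constant is 0.05*0.896*0.745 + 0.36*0.896*0.255 + 0.71*0.104*0.745 + 0.79*0.104*0.255 = 0.191591
Posterior = 0.075962 / 0.191591 ≈ 0.3965

Pr(dam release | flood warning) ≈ 0.3965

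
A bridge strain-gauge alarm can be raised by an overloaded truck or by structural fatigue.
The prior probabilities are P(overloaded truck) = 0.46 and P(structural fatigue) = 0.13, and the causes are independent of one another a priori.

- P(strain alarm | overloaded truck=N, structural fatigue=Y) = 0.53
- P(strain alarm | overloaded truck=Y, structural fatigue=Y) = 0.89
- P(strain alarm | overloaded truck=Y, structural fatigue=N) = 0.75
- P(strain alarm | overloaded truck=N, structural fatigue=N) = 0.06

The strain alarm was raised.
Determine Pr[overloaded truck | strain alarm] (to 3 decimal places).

P(strain alarm) = 0.06*0.54*0.87 + 0.53*0.54*0.13 + 0.75*0.46*0.87 + 0.89*0.46*0.13 = 0.028188 + 0.037206 + 0.300150 + 0.053222 = 0.418766
Of this, 0.353372 comes from 0.300150 + 0.053222 (the overloaded truck=true cases).
P(overloaded truck | strain alarm) = 0.353372 / 0.418766 ≈ 0.844

Pr[overloaded truck | strain alarm] ≈ 0.844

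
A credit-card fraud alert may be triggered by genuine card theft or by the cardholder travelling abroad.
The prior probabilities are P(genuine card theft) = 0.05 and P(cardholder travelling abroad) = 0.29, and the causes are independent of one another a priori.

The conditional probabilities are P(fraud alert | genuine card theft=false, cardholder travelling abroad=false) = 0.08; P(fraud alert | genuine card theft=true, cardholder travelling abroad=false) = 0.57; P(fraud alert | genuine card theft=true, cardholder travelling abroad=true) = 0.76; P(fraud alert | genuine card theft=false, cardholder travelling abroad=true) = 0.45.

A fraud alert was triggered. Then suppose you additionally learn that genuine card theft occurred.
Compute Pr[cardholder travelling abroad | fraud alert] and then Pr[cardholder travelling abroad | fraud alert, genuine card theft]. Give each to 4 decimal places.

Pr[cardholder travelling abroad | fraud alert] ≈ 0.6453; Pr[cardholder travelling abroad | fraud alert, genuine card theft] ≈ 0.3526

Weight on cardholder travelling abroad=true, given the evidence: 0.123975 + 0.011020 = 0.134995
The normalizing constant is 0.08×0.95×0.71 + 0.45×0.95×0.29 + 0.57×0.05×0.71 + 0.76×0.05×0.29 = 0.209190
Posterior = 0.134995 / 0.209190 ≈ 0.6453

With the extra evidence:
Enumerate both values of cardholder travelling abroad and weight by the priors:
  P(fraud alert | genuine card theft) = 0.57*0.71 + 0.76*0.29
        = 0.404700 + 0.220400 = 0.625100
Keeping only the cardholder travelling abroad-present terms gives 0.220400, so
  P(cardholder travelling abroad | fraud alert, genuine card theft) = 0.220400 / 0.625100 ≈ 0.3526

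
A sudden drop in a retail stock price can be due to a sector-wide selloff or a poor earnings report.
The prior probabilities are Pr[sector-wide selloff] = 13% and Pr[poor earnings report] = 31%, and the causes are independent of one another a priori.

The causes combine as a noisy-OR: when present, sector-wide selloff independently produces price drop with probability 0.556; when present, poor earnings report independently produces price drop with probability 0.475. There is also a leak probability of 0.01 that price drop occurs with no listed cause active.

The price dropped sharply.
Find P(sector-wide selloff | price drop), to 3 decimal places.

P(sector-wide selloff | price drop) ≈ 0.375

Under noisy-OR, P(price drop | causes) = 1 − (1−0.01)·∏(1−qᵢ) over the active causes.
Sum P(price drop|·) weighted by the priors over the 4 (sector-wide selloff, poor earnings report) configurations:
  P(price drop) = 0.01×0.87×0.69 + 0.48025×0.87×0.31 + 0.56044×0.13×0.69 + 0.769231×0.13×0.31
        = 0.006003 + 0.129523 + 0.050271 + 0.031000 = 0.216797
The terms with sector-wide selloff present sum to 0.081271, so
  P(sector-wide selloff | price drop) = 0.081271 / 0.216797 ≈ 0.375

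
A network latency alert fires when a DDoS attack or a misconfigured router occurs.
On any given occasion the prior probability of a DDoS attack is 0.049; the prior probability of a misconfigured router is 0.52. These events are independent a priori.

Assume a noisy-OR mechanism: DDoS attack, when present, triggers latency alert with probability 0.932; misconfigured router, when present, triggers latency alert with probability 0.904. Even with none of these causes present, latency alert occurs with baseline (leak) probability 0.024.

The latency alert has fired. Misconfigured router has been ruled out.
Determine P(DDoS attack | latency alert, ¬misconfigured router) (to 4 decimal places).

P(DDoS attack | latency alert, ¬misconfigured router) ≈ 0.6672

Under noisy-OR, P(latency alert | causes) = 1 − (1−0.024)·∏(1−qᵢ) over the active causes.
Weight on DDoS attack=true, given the evidence: 0.933632×0.049 = 0.045748
The normalizing constant is 0.024×0.951 + 0.933632×0.049 = 0.068572
P(DDoS attack | latency alert, ¬misconfigured router) = 0.045748/0.068572 ≈ 0.6672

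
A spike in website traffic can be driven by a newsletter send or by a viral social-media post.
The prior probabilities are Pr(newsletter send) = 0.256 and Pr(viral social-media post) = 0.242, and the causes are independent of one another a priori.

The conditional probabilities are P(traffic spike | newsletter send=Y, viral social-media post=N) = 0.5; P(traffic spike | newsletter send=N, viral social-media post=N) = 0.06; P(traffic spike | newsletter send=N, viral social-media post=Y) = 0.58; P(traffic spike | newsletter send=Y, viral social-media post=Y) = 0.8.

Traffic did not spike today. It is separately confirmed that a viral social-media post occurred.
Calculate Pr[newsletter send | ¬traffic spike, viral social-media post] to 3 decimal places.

Enumerate both values of newsletter send and weight by the priors:
  P(¬traffic spike | viral social-media post) = 0.42×0.744 + 0.2×0.256
        = 0.312480 + 0.051200 = 0.363680
Keeping only the newsletter send-present terms gives 0.051200, so
  P(newsletter send | ¬traffic spike, viral social-media post) = 0.051200 / 0.363680 ≈ 0.141

Pr[newsletter send | ¬traffic spike, viral social-media post] ≈ 0.141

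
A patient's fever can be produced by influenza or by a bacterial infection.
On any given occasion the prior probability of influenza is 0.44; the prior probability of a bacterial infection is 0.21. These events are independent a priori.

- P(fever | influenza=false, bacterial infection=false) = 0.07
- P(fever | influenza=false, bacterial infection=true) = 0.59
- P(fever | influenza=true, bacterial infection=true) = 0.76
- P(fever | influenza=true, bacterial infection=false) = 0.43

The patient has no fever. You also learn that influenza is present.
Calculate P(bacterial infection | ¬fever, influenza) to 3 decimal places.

P(bacterial infection | ¬fever, influenza) ≈ 0.101

For the numerator, keep only bacterial infection=true terms: 0.24×0.21 = 0.050400
Denominator P(¬fever | influenza): 0.57×0.79 + 0.24×0.21 = 0.500700
Posterior = 0.050400 / 0.500700 ≈ 0.101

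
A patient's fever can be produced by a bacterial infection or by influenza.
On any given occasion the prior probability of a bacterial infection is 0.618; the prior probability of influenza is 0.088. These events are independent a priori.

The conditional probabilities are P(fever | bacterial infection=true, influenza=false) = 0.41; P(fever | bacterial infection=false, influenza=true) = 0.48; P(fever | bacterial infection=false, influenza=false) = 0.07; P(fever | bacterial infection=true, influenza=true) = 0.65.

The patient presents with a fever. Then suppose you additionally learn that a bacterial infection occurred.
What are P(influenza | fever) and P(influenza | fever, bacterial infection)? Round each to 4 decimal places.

P(influenza | fever) ≈ 0.1677; P(influenza | fever, bacterial infection) ≈ 0.1327

Numerator (weight on configurations with influenza): 0.016136 + 0.035350 = 0.051486
The normalizing constant is 0.07×0.382×0.912 + 0.48×0.382×0.088 + 0.41×0.618×0.912 + 0.65×0.618×0.088 = 0.306956
P(influenza | fever) = 0.051486/0.306956 ≈ 0.1677

Now condition on the additional information:
P(fever | bacterial infection) = 0.41*0.912 + 0.65*0.088 = 0.373920 + 0.057200 = 0.431120
The influenza-present share is 0.65*0.088 = 0.057200.
Hence the posterior is 0.057200/0.431120 ≈ 0.1327.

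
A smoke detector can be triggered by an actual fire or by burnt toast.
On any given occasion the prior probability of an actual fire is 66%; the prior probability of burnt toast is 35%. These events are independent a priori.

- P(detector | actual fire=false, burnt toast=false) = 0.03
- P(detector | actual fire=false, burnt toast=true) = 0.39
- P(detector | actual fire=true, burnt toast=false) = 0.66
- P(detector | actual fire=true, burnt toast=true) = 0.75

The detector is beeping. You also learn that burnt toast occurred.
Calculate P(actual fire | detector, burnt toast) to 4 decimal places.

P(actual fire | detector, burnt toast) ≈ 0.7887

Enumerate both values of actual fire and weight by the priors:
  P(detector | burnt toast) = 0.39×0.34 + 0.75×0.66
        = 0.132600 + 0.495000 = 0.627600
Keeping only the actual fire-present terms gives 0.495000, so
  P(actual fire | detector, burnt toast) = 0.495000 / 0.627600 ≈ 0.7887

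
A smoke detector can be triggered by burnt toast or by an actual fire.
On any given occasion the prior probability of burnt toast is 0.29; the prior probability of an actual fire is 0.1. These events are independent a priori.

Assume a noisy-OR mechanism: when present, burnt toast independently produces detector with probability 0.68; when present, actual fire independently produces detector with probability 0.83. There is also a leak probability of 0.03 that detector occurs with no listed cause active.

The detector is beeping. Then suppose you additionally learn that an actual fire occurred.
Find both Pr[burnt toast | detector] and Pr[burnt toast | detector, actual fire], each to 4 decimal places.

Under noisy-OR, P(detector | causes) = 1 − (1−0.03)·∏(1−qᵢ) over the active causes.
P(detector) = 0.03×0.71×0.9 + 0.8351×0.71×0.1 + 0.6896×0.29×0.9 + 0.947232×0.29×0.1 = 0.019170 + 0.059292 + 0.179986 + 0.027470 = 0.285918
Of this, 0.207456 comes from 0.179986 + 0.027470 (the burnt toast=true cases).
Hence the posterior is 0.207456/0.285918 ≈ 0.7256.

Now also conditioning on actual fire=true:
By total probability over both values of burnt toast:
  P(detector | actual fire) = 0.8351·0.71 + 0.947232·0.29
        = 0.592921 + 0.274697 = 0.867618
The terms with burnt toast present sum to 0.274697, so
  P(burnt toast | detector, actual fire) = 0.274697 / 0.867618 ≈ 0.3166

Pr[burnt toast | detector] ≈ 0.7256; Pr[burnt toast | detector, actual fire] ≈ 0.3166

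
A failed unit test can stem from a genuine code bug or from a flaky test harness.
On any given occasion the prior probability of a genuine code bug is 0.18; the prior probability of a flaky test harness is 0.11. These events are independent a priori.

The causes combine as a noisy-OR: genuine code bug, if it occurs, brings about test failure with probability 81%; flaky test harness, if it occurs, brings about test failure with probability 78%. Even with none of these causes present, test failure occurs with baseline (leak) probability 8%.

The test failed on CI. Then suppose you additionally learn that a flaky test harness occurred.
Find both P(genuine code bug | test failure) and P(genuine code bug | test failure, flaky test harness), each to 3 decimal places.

P(genuine code bug | test failure) ≈ 0.537; P(genuine code bug | test failure, flaky test harness) ≈ 0.209

Under noisy-OR, P(test failure | causes) = 1 − (1−0.08)·∏(1−qᵢ) over the active causes.
P(test failure) = 0.08·0.82·0.89 + 0.7976·0.82·0.11 + 0.8252·0.18·0.89 + 0.961544·0.18·0.11 = 0.058384 + 0.071944 + 0.132197 + 0.019039 = 0.281564
The genuine code bug-present share is 0.132197 + 0.019039 = 0.151236.
Hence the posterior is 0.151236/0.281564 ≈ 0.537.

Now also conditioning on flaky test harness=true:
Enumerate both values of genuine code bug and weight by the priors:
  P(test failure | flaky test harness) = 0.7976*0.82 + 0.961544*0.18
        = 0.654032 + 0.173078 = 0.827110
Configurations with genuine code bug contribute 0.173078, so
  P(genuine code bug | test failure, flaky test harness) = 0.173078 / 0.827110 ≈ 0.209
This is intercausal reasoning (explaining away): once flaky test harness accounts for the test failure, genuine code bug becomes less likely.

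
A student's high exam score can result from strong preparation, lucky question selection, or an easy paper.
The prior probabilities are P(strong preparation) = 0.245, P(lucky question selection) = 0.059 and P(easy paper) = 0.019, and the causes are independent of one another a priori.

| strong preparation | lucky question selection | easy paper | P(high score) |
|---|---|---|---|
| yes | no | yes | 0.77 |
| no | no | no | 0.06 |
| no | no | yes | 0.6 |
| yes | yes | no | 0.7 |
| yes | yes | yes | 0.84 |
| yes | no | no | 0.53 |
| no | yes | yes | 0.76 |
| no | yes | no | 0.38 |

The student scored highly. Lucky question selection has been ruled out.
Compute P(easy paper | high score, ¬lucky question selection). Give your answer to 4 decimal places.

P(easy paper | high score, ¬lucky question selection) ≈ 0.0663

P(high score | ¬lucky question selection) = 0.06·0.755·0.981 + 0.6·0.755·0.019 + 0.53·0.245·0.981 + 0.77·0.245·0.019 = 0.044439 + 0.008607 + 0.127383 + 0.003584 = 0.184013
The easy paper-present share is 0.008607 + 0.003584 = 0.012191.
So P(easy paper | high score, ¬lucky question selection) = 0.012191/0.184013 ≈ 0.0663.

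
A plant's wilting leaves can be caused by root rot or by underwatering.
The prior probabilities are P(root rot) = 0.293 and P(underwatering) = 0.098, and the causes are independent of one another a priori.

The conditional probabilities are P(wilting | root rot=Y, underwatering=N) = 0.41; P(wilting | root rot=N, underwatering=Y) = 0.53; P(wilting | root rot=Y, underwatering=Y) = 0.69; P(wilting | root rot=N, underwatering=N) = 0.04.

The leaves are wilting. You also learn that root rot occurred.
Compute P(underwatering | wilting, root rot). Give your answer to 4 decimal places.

P(underwatering | wilting, root rot) ≈ 0.1546

By total probability over both values of underwatering:
  P(wilting | root rot) = 0.41*0.902 + 0.69*0.098
        = 0.369820 + 0.067620 = 0.437440
The terms with underwatering present sum to 0.067620, so
  P(underwatering | wilting, root rot) = 0.067620 / 0.437440 ≈ 0.1546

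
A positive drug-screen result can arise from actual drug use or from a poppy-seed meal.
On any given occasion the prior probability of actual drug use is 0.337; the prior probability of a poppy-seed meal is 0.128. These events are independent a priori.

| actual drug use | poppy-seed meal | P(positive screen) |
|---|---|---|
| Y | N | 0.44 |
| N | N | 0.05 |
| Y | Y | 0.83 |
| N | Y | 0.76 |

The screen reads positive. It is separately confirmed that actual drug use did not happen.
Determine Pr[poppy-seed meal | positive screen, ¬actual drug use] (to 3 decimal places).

For the numerator, keep only poppy-seed meal=true terms: 0.76·0.128 = 0.097280
The normalizing constant is 0.05·0.872 + 0.76·0.128 = 0.140880
P(poppy-seed meal | positive screen, ¬actual drug use) = 0.097280/0.140880 ≈ 0.691

Pr[poppy-seed meal | positive screen, ¬actual drug use] ≈ 0.691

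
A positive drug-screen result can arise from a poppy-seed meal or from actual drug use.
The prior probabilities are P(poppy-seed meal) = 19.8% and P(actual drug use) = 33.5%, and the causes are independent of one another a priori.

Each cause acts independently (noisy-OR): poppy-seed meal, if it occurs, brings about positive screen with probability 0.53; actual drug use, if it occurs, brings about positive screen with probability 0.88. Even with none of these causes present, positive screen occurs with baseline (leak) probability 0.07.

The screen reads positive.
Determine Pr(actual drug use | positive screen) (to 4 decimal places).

Under noisy-OR, P(positive screen | causes) = 1 − (1−0.07)·∏(1−qᵢ) over the active causes.
By total probability over the 4 (poppy-seed meal, actual drug use) configurations:
  P(positive screen) = 0.07×0.802×0.665 + 0.8884×0.802×0.335 + 0.5629×0.198×0.665 + 0.947548×0.198×0.335
        = 0.037333 + 0.238686 + 0.074117 + 0.062851 = 0.412987
The terms with actual drug use present sum to 0.301537, so
  P(actual drug use | positive screen) = 0.301537 / 0.412987 ≈ 0.7301

Pr(actual drug use | positive screen) ≈ 0.7301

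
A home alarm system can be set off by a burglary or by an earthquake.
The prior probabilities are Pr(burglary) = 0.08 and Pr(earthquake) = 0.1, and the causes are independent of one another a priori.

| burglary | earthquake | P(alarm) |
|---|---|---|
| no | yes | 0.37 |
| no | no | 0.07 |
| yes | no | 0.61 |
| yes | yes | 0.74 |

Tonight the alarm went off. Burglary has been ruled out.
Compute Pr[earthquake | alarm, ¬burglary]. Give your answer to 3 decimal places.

P(alarm | ¬burglary) = 0.07*0.9 + 0.37*0.1 = 0.063000 + 0.037000 = 0.100000
The earthquake-present share is 0.37*0.1 = 0.037000.
So P(earthquake | alarm, ¬burglary) = 0.037000/0.100000 ≈ 0.370.

Pr[earthquake | alarm, ¬burglary] ≈ 0.370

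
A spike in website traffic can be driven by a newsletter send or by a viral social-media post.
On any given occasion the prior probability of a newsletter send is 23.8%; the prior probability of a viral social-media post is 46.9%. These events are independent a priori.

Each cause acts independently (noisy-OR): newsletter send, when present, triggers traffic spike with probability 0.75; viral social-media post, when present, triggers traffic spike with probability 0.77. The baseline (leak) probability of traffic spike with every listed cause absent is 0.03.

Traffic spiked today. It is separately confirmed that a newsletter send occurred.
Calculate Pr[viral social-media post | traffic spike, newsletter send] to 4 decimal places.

Pr[viral social-media post | traffic spike, newsletter send] ≈ 0.5240

Under noisy-OR, P(traffic spike | causes) = 1 − (1−0.03)·∏(1−qᵢ) over the active causes.
Sum P(traffic spike|·) weighted by the priors over both values of viral social-media post:
  P(traffic spike | newsletter send) = 0.7575*0.531 + 0.944225*0.469
        = 0.402232 + 0.442842 = 0.845074
The terms with viral social-media post present sum to 0.442842, so
  P(viral social-media post | traffic spike, newsletter send) = 0.442842 / 0.845074 ≈ 0.5240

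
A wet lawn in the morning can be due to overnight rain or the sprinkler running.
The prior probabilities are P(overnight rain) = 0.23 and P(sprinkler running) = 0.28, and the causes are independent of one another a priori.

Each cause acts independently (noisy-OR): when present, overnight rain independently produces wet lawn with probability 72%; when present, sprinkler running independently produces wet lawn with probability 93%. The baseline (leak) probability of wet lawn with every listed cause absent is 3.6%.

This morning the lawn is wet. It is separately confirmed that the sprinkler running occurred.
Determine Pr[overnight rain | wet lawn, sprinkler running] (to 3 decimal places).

Pr[overnight rain | wet lawn, sprinkler running] ≈ 0.239

Under noisy-OR, P(wet lawn | causes) = 1 − (1−0.036)·∏(1−qᵢ) over the active causes.
Sum P(wet lawn|·) weighted by the priors over both values of overnight rain:
  P(wet lawn | sprinkler running) = 0.93252*0.77 + 0.981106*0.23
        = 0.718040 + 0.225654 = 0.943694
Keeping only the overnight rain-present terms gives 0.225654, so
  P(overnight rain | wet lawn, sprinkler running) = 0.225654 / 0.943694 ≈ 0.239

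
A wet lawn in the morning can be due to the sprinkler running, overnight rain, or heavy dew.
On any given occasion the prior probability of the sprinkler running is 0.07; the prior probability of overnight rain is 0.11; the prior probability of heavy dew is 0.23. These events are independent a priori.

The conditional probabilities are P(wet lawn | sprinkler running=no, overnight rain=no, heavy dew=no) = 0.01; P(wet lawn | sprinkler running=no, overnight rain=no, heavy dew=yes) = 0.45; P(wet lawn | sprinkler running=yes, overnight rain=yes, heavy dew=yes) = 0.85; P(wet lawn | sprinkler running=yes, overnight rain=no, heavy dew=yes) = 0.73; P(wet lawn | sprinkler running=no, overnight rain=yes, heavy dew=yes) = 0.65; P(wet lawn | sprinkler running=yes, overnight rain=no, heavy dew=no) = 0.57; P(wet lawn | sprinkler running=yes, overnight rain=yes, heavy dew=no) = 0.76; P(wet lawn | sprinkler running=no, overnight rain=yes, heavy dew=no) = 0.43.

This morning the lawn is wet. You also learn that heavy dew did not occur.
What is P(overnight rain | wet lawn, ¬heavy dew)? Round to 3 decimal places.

P(overnight rain | wet lawn, ¬heavy dew) ≈ 0.532

P(wet lawn | ¬heavy dew) = 0.01×0.93×0.89 + 0.43×0.93×0.11 + 0.57×0.07×0.89 + 0.76×0.07×0.11 = 0.008277 + 0.043989 + 0.035511 + 0.005852 = 0.093629
Of this, 0.049841 comes from 0.043989 + 0.005852 (the overnight rain=true cases).
P(overnight rain | wet lawn, ¬heavy dew) = 0.049841 / 0.093629 ≈ 0.532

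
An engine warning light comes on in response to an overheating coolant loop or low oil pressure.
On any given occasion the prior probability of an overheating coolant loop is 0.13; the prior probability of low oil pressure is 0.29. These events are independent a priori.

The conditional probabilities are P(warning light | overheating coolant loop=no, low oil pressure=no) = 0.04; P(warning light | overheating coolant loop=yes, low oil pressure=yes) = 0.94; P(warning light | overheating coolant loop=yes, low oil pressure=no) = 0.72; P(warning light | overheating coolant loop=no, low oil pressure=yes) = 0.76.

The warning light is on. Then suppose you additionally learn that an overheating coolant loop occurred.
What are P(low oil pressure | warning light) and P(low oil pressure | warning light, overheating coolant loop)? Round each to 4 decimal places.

P(warning light) = 0.04·0.87·0.71 + 0.76·0.87·0.29 + 0.72·0.13·0.71 + 0.94·0.13·0.29 = 0.024708 + 0.191748 + 0.066456 + 0.035438 = 0.318350
The low oil pressure-present share is 0.191748 + 0.035438 = 0.227186.
P(low oil pressure | warning light) = 0.227186 / 0.318350 ≈ 0.7136

Now condition on the additional information:
Sum P(warning light|·) weighted by the priors over both values of low oil pressure:
  P(warning light | overheating coolant loop) = 0.72×0.71 + 0.94×0.29
        = 0.511200 + 0.272600 = 0.783800
Keeping only the low oil pressure-present terms gives 0.272600, so
  P(low oil pressure | warning light, overheating coolant loop) = 0.272600 / 0.783800 ≈ 0.3478
The drop from 0.7136 to 0.3478 is the explaining-away (discounting) effect.

P(low oil pressure | warning light) ≈ 0.7136; P(low oil pressure | warning light, overheating coolant loop) ≈ 0.3478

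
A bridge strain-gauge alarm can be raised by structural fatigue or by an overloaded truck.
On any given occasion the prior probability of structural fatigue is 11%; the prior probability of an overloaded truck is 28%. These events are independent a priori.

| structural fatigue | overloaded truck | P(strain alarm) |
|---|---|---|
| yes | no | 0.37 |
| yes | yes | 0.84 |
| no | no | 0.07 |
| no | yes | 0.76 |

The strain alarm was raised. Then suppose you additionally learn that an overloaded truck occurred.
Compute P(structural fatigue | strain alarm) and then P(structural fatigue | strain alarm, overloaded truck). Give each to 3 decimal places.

P(structural fatigue | strain alarm) ≈ 0.191; P(structural fatigue | strain alarm, overloaded truck) ≈ 0.120

P(strain alarm) = 0.07*0.89*0.72 + 0.76*0.89*0.28 + 0.37*0.11*0.72 + 0.84*0.11*0.28 = 0.044856 + 0.189392 + 0.029304 + 0.025872 = 0.289424
Of this, 0.055176 comes from 0.029304 + 0.025872 (the structural fatigue=true cases).
Hence the posterior is 0.055176/0.289424 ≈ 0.191.

Now also conditioning on overloaded truck=true:
By total probability over both values of structural fatigue:
  P(strain alarm | overloaded truck) = 0.76×0.89 + 0.84×0.11
        = 0.676400 + 0.092400 = 0.768800
Keeping only the structural fatigue-present terms gives 0.092400, so
  P(structural fatigue | strain alarm, overloaded truck) = 0.092400 / 0.768800 ≈ 0.120
— overloaded truck explains away the evidence for structural fatigue.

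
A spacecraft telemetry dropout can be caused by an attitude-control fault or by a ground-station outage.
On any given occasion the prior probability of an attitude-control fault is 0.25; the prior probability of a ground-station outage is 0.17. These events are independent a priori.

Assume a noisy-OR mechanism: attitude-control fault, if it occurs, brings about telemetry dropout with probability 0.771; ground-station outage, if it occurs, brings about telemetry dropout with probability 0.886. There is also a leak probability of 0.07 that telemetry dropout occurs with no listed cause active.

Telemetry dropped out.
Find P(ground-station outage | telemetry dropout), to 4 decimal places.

P(ground-station outage | telemetry dropout) ≈ 0.4290

Under noisy-OR, P(telemetry dropout | causes) = 1 − (1−0.07)·∏(1−qᵢ) over the active causes.
P(telemetry dropout) = 0.07·0.75·0.83 + 0.89398·0.75·0.17 + 0.78703·0.25·0.83 + 0.975721·0.25·0.17 = 0.043575 + 0.113982 + 0.163309 + 0.041468 = 0.362334
Of this, 0.155450 comes from 0.113982 + 0.041468 (the ground-station outage=true cases).
P(ground-station outage | telemetry dropout) = 0.155450 / 0.362334 ≈ 0.4290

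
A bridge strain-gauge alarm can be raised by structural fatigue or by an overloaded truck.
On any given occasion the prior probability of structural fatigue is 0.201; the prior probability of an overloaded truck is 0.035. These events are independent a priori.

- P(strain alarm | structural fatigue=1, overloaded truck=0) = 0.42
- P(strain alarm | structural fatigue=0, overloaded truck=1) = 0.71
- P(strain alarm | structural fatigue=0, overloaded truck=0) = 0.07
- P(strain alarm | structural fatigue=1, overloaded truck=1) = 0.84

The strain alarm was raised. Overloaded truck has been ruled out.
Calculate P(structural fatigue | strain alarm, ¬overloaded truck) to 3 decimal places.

P(strain alarm | ¬overloaded truck) = 0.07*0.799 + 0.42*0.201 = 0.055930 + 0.084420 = 0.140350
The structural fatigue-present share is 0.42*0.201 = 0.084420.
So P(structural fatigue | strain alarm, ¬overloaded truck) = 0.084420/0.140350 ≈ 0.601.

P(structural fatigue | strain alarm, ¬overloaded truck) ≈ 0.601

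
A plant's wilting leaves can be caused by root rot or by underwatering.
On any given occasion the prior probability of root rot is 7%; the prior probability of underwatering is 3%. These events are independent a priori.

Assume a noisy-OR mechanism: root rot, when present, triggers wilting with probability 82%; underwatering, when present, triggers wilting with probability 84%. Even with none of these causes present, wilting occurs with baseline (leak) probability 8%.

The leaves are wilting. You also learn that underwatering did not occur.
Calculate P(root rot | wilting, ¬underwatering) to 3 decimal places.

Under noisy-OR, P(wilting | causes) = 1 − (1−0.08)·∏(1−qᵢ) over the active causes.
Sum P(wilting|·) weighted by the priors over both values of root rot:
  P(wilting | ¬underwatering) = 0.08×0.93 + 0.8344×0.07
        = 0.074400 + 0.058408 = 0.132808
Configurations with root rot contribute 0.058408, so
  P(root rot | wilting, ¬underwatering) = 0.058408 / 0.132808 ≈ 0.440

P(root rot | wilting, ¬underwatering) ≈ 0.440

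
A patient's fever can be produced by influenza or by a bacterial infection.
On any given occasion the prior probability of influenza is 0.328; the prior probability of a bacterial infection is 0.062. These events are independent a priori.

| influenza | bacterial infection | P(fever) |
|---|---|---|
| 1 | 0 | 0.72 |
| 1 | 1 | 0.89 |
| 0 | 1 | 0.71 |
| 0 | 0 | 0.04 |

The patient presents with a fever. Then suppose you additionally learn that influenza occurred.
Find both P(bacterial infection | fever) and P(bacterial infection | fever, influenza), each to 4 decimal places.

P(bacterial infection | fever) ≈ 0.1620; P(bacterial infection | fever, influenza) ≈ 0.0755

For the numerator, keep only bacterial infection=true terms: 0.029581 + 0.018099 = 0.047680
Normalizer over all consistent configurations: 0.04·0.672·0.938 + 0.71·0.672·0.062 + 0.72·0.328·0.938 + 0.89·0.328·0.062 = 0.294411
Posterior = 0.047680 / 0.294411 ≈ 0.1620

Now condition on the additional information:
Sum P(fever|·) weighted by the priors over both values of bacterial infection:
  P(fever | influenza) = 0.72×0.938 + 0.89×0.062
        = 0.675360 + 0.055180 = 0.730540
Keeping only the bacterial infection-present terms gives 0.055180, so
  P(bacterial infection | fever, influenza) = 0.055180 / 0.730540 ≈ 0.0755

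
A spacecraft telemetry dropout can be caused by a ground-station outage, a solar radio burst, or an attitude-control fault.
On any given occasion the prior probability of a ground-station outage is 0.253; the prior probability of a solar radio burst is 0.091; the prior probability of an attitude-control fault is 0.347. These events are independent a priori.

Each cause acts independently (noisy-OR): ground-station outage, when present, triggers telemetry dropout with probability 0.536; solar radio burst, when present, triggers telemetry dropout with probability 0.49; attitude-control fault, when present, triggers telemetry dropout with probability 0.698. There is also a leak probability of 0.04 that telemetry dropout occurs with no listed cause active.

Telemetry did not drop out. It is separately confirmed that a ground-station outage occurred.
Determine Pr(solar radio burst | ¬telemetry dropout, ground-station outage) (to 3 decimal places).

Under noisy-OR, P(telemetry dropout | causes) = 1 − (1−0.04)·∏(1−qᵢ) over the active causes.
For the numerator, keep only solar radio burst=true terms: 0.013499 + 0.002166 = 0.015665
The normalizing constant is 0.44544·0.909·0.653 + 0.134523·0.909·0.347 + 0.227174·0.091·0.653 + 0.068607·0.091·0.347 = 0.322500
Posterior = 0.015665 / 0.322500 ≈ 0.049

Pr(solar radio burst | ¬telemetry dropout, ground-station outage) ≈ 0.049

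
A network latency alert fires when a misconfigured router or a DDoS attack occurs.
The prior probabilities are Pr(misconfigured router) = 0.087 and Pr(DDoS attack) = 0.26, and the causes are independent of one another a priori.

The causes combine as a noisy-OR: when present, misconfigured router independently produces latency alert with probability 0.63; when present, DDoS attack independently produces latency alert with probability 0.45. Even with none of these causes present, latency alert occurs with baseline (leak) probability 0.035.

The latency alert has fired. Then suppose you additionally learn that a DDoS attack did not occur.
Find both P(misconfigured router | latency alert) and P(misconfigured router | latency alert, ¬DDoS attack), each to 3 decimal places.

Under noisy-OR, P(latency alert | causes) = 1 − (1−0.035)·∏(1−qᵢ) over the active causes.
Enumerate the 4 (misconfigured router, DDoS attack) configurations and weight by the priors:
  P(latency alert) = 0.035×0.913×0.74 + 0.46925×0.913×0.26 + 0.64295×0.087×0.74 + 0.803623×0.087×0.26
        = 0.023647 + 0.111391 + 0.041393 + 0.018178 = 0.194609
Configurations with misconfigured router contribute 0.059571, so
  P(misconfigured router | latency alert) = 0.059571 / 0.194609 ≈ 0.306

Now also conditioning on DDoS attack≠true:
P(latency alert | ¬DDoS attack) = 0.035*0.913 + 0.64295*0.087 = 0.031955 + 0.055937 = 0.087892
Of this, 0.055937 comes from 0.64295*0.087 (the misconfigured router=true cases).
So P(misconfigured router | latency alert, ¬DDoS attack) = 0.055937/0.087892 ≈ 0.636.
Ruling out DDoS attack raises the posterior on misconfigured router — the flip side of explaining away.

P(misconfigured router | latency alert) ≈ 0.306; P(misconfigured router | latency alert, ¬DDoS attack) ≈ 0.636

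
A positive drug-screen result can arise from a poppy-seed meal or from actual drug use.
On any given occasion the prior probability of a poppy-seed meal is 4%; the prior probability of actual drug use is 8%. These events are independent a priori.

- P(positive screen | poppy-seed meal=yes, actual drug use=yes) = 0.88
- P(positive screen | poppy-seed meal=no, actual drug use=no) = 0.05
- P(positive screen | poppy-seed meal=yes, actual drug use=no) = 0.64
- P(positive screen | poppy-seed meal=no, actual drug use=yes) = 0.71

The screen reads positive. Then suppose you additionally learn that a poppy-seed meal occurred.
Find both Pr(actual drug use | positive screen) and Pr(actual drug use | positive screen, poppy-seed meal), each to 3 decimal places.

P(positive screen) = 0.05·0.96·0.92 + 0.71·0.96·0.08 + 0.64·0.04·0.92 + 0.88·0.04·0.08 = 0.044160 + 0.054528 + 0.023552 + 0.002816 = 0.125056
The actual drug use-present share is 0.054528 + 0.002816 = 0.057344.
P(actual drug use | positive screen) = 0.057344 / 0.125056 ≈ 0.459

Now condition on the additional information:
Sum P(positive screen|·) weighted by the priors over both values of actual drug use:
  P(positive screen | poppy-seed meal) = 0.64·0.92 + 0.88·0.08
        = 0.588800 + 0.070400 = 0.659200
Configurations with actual drug use contribute 0.070400, so
  P(actual drug use | positive screen, poppy-seed meal) = 0.070400 / 0.659200 ≈ 0.107
Conditioning on poppy-seed meal lowers the posterior on actual drug use: the classic explaining-away effect in a common-effect structure.

Pr(actual drug use | positive screen) ≈ 0.459; Pr(actual drug use | positive screen, poppy-seed meal) ≈ 0.107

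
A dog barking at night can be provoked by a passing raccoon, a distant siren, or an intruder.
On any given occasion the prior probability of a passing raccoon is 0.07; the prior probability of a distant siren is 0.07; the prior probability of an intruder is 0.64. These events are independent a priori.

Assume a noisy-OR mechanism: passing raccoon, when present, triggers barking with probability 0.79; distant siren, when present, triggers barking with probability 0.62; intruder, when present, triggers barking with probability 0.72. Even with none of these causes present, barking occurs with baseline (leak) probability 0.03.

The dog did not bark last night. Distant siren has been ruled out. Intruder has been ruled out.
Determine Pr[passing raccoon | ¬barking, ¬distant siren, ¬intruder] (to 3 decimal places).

Under noisy-OR, P(barking | causes) = 1 − (1−0.03)·∏(1−qᵢ) over the active causes.
Weight on passing raccoon=true, given the evidence: 0.2037*0.07 = 0.014259
Denominator P(¬barking | ¬distant siren, ¬intruder): 0.97*0.93 + 0.2037*0.07 = 0.916359
Posterior = 0.014259 / 0.916359 ≈ 0.016

Pr[passing raccoon | ¬barking, ¬distant siren, ¬intruder] ≈ 0.016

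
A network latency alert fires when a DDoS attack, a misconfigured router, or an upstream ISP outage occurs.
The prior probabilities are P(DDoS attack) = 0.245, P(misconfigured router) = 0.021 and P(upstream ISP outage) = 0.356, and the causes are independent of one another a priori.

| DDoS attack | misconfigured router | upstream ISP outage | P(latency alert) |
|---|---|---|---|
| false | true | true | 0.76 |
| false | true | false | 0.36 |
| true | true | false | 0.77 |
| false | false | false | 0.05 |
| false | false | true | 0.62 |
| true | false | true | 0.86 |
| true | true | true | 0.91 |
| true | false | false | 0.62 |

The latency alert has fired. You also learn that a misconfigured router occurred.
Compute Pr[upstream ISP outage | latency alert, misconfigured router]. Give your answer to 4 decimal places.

Sum P(latency alert|·) weighted by the priors over the 4 (DDoS attack, upstream ISP outage) configurations:
  P(latency alert | misconfigured router) = 0.36×0.755×0.644 + 0.76×0.755×0.356 + 0.77×0.245×0.644 + 0.91×0.245×0.356
        = 0.175039 + 0.204273 + 0.121491 + 0.079370 = 0.580173
The terms with upstream ISP outage present sum to 0.283643, so
  P(upstream ISP outage | latency alert, misconfigured router) = 0.283643 / 0.580173 ≈ 0.4889

Pr[upstream ISP outage | latency alert, misconfigured router] ≈ 0.4889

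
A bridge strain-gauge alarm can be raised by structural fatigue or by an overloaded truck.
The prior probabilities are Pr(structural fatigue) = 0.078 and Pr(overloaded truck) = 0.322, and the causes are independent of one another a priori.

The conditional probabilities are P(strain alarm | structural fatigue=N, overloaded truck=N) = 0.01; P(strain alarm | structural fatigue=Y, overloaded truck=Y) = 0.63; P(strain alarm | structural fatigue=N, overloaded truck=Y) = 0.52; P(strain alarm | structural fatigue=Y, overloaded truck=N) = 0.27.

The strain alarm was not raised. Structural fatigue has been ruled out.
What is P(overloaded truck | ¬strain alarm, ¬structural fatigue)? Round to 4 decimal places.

P(overloaded truck | ¬strain alarm, ¬structural fatigue) ≈ 0.1872

P(¬strain alarm | ¬structural fatigue) = 0.99×0.678 + 0.48×0.322 = 0.671220 + 0.154560 = 0.825780
The overloaded truck-present share is 0.48×0.322 = 0.154560.
So P(overloaded truck | ¬strain alarm, ¬structural fatigue) = 0.154560/0.825780 ≈ 0.1872.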